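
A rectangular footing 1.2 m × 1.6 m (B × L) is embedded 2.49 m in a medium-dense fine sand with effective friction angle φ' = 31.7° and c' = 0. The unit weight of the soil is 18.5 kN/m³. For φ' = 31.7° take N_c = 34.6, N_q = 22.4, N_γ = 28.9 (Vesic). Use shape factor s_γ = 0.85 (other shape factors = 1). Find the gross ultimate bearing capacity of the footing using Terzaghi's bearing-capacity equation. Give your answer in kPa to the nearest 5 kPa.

q_ult ≈ 1305 kPa

q = γ·D_f = 18.5 × 2.49 = 46.065 kPa.
q·N_q = 46.065 × 22.4 = 1031.9 kPa
0.5·γ·B·N_γ·s_γ = 0.5 × 18.5 × 1.2 × 28.9 × 0.85 = 272.67 kPa
q_ult = 1031.9 + 272.67 = 1304.5 kPa.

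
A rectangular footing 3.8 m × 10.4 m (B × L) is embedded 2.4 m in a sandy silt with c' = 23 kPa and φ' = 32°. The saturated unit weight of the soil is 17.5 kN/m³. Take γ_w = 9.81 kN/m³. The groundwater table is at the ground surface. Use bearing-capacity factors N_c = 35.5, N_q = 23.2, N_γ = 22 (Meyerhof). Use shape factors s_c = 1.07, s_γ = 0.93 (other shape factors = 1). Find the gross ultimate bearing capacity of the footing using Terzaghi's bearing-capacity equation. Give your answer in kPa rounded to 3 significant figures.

q_ult ≈ 1600 kPa

With the water table at the surface the whole profile is submerged: γ' = 17.5 − 9.81 = 7.69 kN/m³, so q = γ'·D_f = 18.456 kPa; the same γ' applies in the ½γBN_γ term.
q_ult = c·N_c·s_c + q·N_q + 0.5·γ·B·N_γ·s_γ
     = 23 × 35.5 × 1.07 + 18.456 × 23.2 + 0.5 × 7.69 × 3.8 × 22 × 0.93
     = 873.66 + 428.18 + 298.94 = 1600.8 kPa.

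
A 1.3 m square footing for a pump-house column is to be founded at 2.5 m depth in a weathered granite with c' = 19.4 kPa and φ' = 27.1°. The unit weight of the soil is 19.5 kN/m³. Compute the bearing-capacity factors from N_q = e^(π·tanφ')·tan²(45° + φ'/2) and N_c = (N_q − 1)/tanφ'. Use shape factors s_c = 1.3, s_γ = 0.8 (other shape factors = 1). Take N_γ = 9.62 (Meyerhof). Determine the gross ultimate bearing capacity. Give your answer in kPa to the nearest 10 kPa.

tan27.1° = 0.5117, so N_q = e^(π×0.5117)·tan²(58.55°) = 4.991 × 2.673 = 13.34.
N_c = (13.34 − 1)/tan27.1° = 24.12.
q = γ·D_f = 19.5 × 2.5 = 48.75 kPa.
c·N_c·s_c = 19.4 × 24.12 × 1.3 = 608.31 kPa
q·N_q = 48.75 × 13.343 = 650.47 kPa
0.5·γ·B·N_γ·s_γ = 0.5 × 19.5 × 1.3 × 9.62 × 0.8 = 97.547 kPa
q_ult = 608.31 + 650.47 + 97.547 = 1356.3 kPa.

q_ult ≈ 1360 kPa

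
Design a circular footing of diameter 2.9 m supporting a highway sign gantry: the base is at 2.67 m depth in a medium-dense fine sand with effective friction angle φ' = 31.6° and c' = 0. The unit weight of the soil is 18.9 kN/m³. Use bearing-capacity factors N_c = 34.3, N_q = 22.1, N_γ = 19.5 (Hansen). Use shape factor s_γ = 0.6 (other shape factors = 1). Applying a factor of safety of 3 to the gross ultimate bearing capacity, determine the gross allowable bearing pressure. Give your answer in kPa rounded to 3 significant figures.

Overburden at base level: q = 18.9 × 2.67 = 50.463 kPa.
Surcharge term q·N_q = 50.463 × 22.1 = 1115.2 kPa; self-weight term 0.5·γ·B·N_γ·s_γ = 0.5 × 18.9 × 2.9 × 19.5 × 0.6 = 320.64 kPa.
q_ult = 1115.2 + 320.64 = 1435.9 kPa.
q_all = q_ult / FS = 1435.9 / 3 = 478.62 kPa.

q_all ≈ 479 kPa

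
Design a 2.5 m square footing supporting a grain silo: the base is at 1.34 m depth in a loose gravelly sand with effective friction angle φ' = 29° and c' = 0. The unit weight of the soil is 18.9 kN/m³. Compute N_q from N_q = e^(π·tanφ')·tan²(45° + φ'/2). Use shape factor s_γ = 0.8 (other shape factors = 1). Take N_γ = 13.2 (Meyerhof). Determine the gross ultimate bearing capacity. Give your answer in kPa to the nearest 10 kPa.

tan29° = 0.5543, so N_q = e^(π×0.5543)·tan²(59.5°) = 5.705 × 2.882 = 16.44.
q = γ·D_f = 18.9 × 1.34 = 25.326 kPa.
q·N_q = 25.326 × 16.443 = 416.44 kPa
0.5·γ·B·N_γ·s_γ = 0.5 × 18.9 × 2.5 × 13.2 × 0.8 = 249.48 kPa
q_ult = 416.44 + 249.48 = 665.92 kPa.

q_ult ≈ 670 kPa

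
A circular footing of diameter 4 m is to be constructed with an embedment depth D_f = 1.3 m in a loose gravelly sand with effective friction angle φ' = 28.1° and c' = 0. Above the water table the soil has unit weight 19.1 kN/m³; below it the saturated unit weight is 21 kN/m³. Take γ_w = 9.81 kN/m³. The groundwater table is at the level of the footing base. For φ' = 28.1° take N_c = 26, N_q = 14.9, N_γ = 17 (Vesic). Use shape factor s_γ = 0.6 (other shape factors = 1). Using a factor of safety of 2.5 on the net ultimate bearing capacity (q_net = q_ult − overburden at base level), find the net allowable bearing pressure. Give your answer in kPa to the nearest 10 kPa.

q_all(net) ≈ 230 kPa

Effective surcharge at the founding depth q = γ·D_f = 19.1 × 1.3 = 24.83 kPa.
The water table coincides with the base, so in the self-weight term γ → γ' = 11.19 kN/m³.
q_ult = q·N_q + 0.5·γ·B·N_γ·s_γ
     = 24.83 × 14.9 + 0.5 × 11.19 × 4 × 17 × 0.6
     = 369.97 + 228.28 = 598.24 kPa.
q_net = 598.24 − 24.83 = 573.41 kPa.
q_all(net) = 573.41 / 2.5 = 229.37 kPa.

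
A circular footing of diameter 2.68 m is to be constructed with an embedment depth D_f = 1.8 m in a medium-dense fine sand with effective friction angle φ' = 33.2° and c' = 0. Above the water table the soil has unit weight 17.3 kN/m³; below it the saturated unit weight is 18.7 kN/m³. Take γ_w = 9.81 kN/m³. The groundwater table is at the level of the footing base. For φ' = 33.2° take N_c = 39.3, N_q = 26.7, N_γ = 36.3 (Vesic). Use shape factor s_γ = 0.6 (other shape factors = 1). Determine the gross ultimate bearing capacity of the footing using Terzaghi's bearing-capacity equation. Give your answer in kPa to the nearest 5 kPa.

q_ult ≈ 1090 kPa

q = γ·D_f = 17.3 × 1.8 = 31.14 kPa.
For the ½γBN_γ term take γ' = 18.7 − 9.81 = 8.89 kN/m³ (soil below base is submerged).
q·N_q = 31.14 × 26.7 = 831.44 kPa
0.5·γ·B·N_γ·s_γ = 0.5 × 8.89 × 2.68 × 36.3 × 0.6 = 259.46 kPa
q_ult = 831.44 + 259.46 = 1090.9 kPa.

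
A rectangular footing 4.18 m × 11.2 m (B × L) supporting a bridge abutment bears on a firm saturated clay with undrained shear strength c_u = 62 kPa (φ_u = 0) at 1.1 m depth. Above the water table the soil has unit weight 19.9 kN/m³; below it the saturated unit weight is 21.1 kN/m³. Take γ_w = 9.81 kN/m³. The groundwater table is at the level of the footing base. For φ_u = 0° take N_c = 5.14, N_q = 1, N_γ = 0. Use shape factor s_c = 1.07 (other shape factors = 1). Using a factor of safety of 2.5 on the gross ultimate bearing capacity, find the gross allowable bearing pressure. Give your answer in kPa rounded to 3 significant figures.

Effective surcharge at the founding depth q = γ·D_f = 19.9 × 1.1 = 21.89 kPa.
q_ult = c·N_c·s_c + q·N_q
     = 62 × 5.14 × 1.07 + 21.89 × 1
     = 340.99 + 21.89 = 362.88 kPa.
q_all = 362.88 / 2.5 = 145.15 kPa.

q_all ≈ 145 kPa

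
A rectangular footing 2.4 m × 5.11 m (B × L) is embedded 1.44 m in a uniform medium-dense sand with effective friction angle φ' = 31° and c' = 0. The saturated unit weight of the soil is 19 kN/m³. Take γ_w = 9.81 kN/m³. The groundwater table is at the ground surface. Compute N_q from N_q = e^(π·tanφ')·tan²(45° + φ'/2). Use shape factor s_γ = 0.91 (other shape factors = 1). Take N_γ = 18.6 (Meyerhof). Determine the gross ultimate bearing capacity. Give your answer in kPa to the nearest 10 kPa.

tan31° = 0.6009, so N_q = e^(π×0.6009)·tan²(60.5°) = 6.604 × 3.124 = 20.63.
With the water table at the surface the whole profile is submerged: γ' = 19 − 9.81 = 9.19 kN/m³, so q = γ'·D_f = 13.234 kPa; the same γ' applies in the ½γBN_γ term.
q_ult = q·N_q + 0.5·γ·B·N_γ·s_γ
     = 13.234 × 20.631 + 0.5 × 9.19 × 2.4 × 18.6 × 0.91
     = 273.02 + 186.66 = 459.68 kPa.

q_ult ≈ 460 kPa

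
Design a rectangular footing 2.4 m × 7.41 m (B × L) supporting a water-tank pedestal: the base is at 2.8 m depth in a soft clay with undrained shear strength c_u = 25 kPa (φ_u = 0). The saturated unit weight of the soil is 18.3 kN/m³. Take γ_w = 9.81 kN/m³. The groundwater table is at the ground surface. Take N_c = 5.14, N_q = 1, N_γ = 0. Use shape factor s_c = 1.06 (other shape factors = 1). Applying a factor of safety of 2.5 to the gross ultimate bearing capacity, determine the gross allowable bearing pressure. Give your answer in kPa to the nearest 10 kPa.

With the water table at the surface the whole profile is submerged: γ' = 18.3 − 9.81 = 8.49 kN/m³, so q = γ'·D_f = 23.772 kPa.
q_ult = c·N_c·s_c + q·N_q
     = 25 × 5.14 × 1.06 + 23.772 × 1
     = 136.21 + 23.772 = 159.98 kPa.
q_all = q_ult / FS = 159.98 / 2.5 = 63.993 kPa.

q_all ≈ 60 kPa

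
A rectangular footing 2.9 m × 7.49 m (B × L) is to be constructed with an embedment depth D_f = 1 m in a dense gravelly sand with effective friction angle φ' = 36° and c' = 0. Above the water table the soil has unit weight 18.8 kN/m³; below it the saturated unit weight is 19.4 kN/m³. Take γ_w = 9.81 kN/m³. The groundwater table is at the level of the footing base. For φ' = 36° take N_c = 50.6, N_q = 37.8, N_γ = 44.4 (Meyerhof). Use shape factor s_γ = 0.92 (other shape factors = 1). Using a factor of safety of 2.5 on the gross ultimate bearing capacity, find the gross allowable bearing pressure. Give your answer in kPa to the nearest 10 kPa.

q_all ≈ 510 kPa

Overburden at base level: q = 18.8 × 1 = 18.8 kPa.
Below the base the soil is submerged, so the ½γBN_γ term uses γ' = 19.4 − 9.81 = 9.59 kN/m³.
Surcharge term q·N_q = 18.8 × 37.8 = 710.64 kPa; self-weight term 0.5·γ·B·N_γ·s_γ = 0.5 × 9.59 × 2.9 × 44.4 × 0.92 = 568.01 kPa.
q_ult = 710.64 + 568.01 = 1278.7 kPa.
q_all = 1278.7 / 2.5 = 511.46 kPa.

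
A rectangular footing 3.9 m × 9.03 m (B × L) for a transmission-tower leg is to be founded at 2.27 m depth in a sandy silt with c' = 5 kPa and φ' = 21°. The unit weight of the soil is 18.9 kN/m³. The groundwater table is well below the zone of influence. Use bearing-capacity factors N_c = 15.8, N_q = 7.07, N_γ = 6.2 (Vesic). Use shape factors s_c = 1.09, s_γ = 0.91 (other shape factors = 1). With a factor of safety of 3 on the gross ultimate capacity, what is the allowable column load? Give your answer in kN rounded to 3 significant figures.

P_all ≈ 7010 kN

Effective surcharge at the founding depth q = γ·D_f = 18.9 × 2.27 = 42.903 kPa.
q_ult = c·N_c·s_c + q·N_q + 0.5·γ·B·N_γ·s_γ
     = 5 × 15.8 × 1.09 + 42.903 × 7.07 + 0.5 × 18.9 × 3.9 × 6.2 × 0.91
     = 86.11 + 303.32 + 207.94 = 597.37 kPa.
Gross allowable pressure q_all = 597.37 / 3 = 199.12 kPa.
Footing area = 35.217 m², so allowable column load = 199.12 × 35.217 = 7012.5 kN.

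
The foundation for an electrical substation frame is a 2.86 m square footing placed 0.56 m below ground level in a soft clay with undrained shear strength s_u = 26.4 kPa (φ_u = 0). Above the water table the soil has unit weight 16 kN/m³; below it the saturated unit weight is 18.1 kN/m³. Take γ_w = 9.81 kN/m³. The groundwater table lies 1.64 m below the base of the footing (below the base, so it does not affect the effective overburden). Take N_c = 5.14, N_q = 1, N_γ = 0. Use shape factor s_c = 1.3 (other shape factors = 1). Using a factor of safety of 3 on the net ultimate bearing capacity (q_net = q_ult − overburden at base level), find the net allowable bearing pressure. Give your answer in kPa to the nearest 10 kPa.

Overburden at base level: q = 16 × 0.56 = 8.96 kPa.
Cohesion term c·N_c·s_c = 26.4 × 5.14 × 1.3 = 176.4 kPa; surcharge term q·N_q = 8.96 × 1 = 8.96 kPa.
q_ult = 176.4 + 8.96 = 185.36 kPa.
q_net = 185.36 − 8.96 = 176.4 kPa.
q_all(net) = 176.4 / 3 = 58.802 kPa.

q_all(net) ≈ 60 kPa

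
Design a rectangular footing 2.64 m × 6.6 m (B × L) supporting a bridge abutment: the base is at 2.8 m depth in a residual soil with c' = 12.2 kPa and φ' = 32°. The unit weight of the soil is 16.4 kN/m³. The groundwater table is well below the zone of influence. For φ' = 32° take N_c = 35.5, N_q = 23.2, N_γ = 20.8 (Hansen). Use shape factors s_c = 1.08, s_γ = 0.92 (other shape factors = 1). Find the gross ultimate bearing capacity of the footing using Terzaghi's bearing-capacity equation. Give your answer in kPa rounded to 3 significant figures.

q_ult ≈ 1950 kPa

Overburden at base level: q = 16.4 × 2.8 = 45.92 kPa.
Cohesion term c·N_c·s_c = 12.2 × 35.5 × 1.08 = 467.75 kPa; surcharge term q·N_q = 45.92 × 23.2 = 1065.3 kPa; self-weight term 0.5·γ·B·N_γ·s_γ = 0.5 × 16.4 × 2.64 × 20.8 × 0.92 = 414.26 kPa.
q_ult = 467.75 + 1065.3 + 414.26 = 1947.3 kPa.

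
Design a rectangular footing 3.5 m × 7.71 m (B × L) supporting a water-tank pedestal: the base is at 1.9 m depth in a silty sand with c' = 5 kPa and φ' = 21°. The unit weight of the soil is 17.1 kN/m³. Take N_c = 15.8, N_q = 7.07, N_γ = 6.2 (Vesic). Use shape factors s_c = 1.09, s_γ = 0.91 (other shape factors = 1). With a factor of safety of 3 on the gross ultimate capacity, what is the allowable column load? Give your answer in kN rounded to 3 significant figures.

Effective surcharge at the founding depth q = γ·D_f = 17.1 × 1.9 = 32.49 kPa.
q_ult = c·N_c·s_c + q·N_q + 0.5·γ·B·N_γ·s_γ
     = 5 × 15.8 × 1.09 + 32.49 × 7.07 + 0.5 × 17.1 × 3.5 × 6.2 × 0.91
     = 86.11 + 229.7 + 168.84 = 484.65 kPa.
Gross allowable pressure q_all = 484.65 / 3 = 161.55 kPa.
Footing area = 26.985 m², so allowable column load = 161.55 × 26.985 = 4359.4 kN.

P_all ≈ 4360 kN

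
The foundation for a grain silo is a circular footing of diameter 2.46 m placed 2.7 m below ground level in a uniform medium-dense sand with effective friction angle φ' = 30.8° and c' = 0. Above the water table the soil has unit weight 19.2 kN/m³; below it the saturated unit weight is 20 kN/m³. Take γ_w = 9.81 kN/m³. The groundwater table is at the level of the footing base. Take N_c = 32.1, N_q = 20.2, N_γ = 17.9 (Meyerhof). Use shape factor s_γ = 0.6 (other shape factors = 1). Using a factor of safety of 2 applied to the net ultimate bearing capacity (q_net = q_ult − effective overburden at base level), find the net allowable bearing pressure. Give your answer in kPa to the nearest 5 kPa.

Overburden at base level: q = 19.2 × 2.7 = 51.84 kPa.
Below the base the soil is submerged, so the ½γBN_γ term uses γ' = 20 − 9.81 = 10.19 kN/m³.
Surcharge term q·N_q = 51.84 × 20.2 = 1047.2 kPa; self-weight term 0.5·γ·B·N_γ·s_γ = 0.5 × 10.19 × 2.46 × 17.9 × 0.6 = 134.61 kPa.
q_ult = 1047.2 + 134.61 = 1181.8 kPa.
Net ultimate: q_net = 1181.8 − 51.84 = 1129.9 kPa.
q_all(net) = 1129.9 / 2 = 564.97 kPa.

q_all(net) ≈ 565 kPa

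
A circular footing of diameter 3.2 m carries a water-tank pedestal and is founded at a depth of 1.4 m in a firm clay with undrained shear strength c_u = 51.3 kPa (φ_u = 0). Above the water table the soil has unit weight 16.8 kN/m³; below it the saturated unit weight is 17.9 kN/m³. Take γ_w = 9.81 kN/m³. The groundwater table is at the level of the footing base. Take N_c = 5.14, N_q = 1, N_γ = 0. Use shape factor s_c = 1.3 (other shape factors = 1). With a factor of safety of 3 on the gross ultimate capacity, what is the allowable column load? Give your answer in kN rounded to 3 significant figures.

q = γ·D_f = 16.8 × 1.4 = 23.52 kPa.
c·N_c·s_c = 51.3 × 5.14 × 1.3 = 342.79 kPa
q·N_q = 23.52 × 1 = 23.52 kPa
q_ult = 342.79 + 23.52 = 366.31 kPa.
Gross allowable pressure q_all = 366.31 / 3 = 122.1 kPa.
Footing area = 8.0425 m², so allowable column load = 122.1 × 8.0425 = 982.01 kN.

P_all ≈ 982 kN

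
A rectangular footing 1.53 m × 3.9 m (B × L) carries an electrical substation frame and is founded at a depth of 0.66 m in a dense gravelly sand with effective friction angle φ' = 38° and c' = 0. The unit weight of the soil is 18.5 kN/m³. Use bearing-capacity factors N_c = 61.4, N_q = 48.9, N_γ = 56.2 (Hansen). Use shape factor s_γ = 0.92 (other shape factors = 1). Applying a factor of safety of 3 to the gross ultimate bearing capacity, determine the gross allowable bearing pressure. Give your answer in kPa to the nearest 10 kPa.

q_all ≈ 440 kPa

Overburden at base level: q = 18.5 × 0.66 = 12.21 kPa.
Surcharge term q·N_q = 12.21 × 48.9 = 597.07 kPa; self-weight term 0.5·γ·B·N_γ·s_γ = 0.5 × 18.5 × 1.53 × 56.2 × 0.92 = 731.74 kPa.
q_ult = 597.07 + 731.74 = 1328.8 kPa.
q_all = q_ult / FS = 1328.8 / 3 = 442.94 kPa.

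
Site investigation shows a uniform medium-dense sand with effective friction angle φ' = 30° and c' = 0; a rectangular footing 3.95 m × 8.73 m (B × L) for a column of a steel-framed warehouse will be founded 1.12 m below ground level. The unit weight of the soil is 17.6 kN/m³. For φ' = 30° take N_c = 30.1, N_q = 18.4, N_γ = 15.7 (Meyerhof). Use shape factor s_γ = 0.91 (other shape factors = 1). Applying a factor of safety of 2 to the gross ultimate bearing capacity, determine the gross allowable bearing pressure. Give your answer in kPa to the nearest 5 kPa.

q_all ≈ 430 kPa

Overburden at base level: q = 17.6 × 1.12 = 19.712 kPa.
Surcharge term q·N_q = 19.712 × 18.4 = 362.7 kPa; self-weight term 0.5·γ·B·N_γ·s_γ = 0.5 × 17.6 × 3.95 × 15.7 × 0.91 = 496.62 kPa.
q_ult = 362.7 + 496.62 = 859.32 kPa.
q_all = q_ult / FS = 859.32 / 2 = 429.66 kPa.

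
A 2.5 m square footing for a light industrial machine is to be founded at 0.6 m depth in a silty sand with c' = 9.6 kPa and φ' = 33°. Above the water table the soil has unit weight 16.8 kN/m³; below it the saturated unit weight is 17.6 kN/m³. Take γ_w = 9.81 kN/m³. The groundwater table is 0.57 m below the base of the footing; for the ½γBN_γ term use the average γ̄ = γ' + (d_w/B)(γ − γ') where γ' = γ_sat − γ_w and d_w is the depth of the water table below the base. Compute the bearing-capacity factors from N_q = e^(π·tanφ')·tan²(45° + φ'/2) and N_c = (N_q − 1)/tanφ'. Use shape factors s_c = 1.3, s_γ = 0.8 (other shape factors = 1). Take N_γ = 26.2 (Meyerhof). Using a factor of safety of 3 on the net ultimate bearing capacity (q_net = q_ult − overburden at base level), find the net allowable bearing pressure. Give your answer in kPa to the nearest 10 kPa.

N_q = e^(π·tan33°)·tan²(61.5°) = 26.09; N_c = (N_q − 1)/tanφ' = 38.64.
Effective surcharge at the founding depth q = γ·D_f = 16.8 × 0.6 = 10.08 kPa.
With d_w = 0.57 m < B, γ̄ = 7.79 + (0.57/2.5) × (16.8 − 7.79) = 9.8443 kN/m³.
q_ult = c·N_c·s_c + q·N_q + 0.5·γ·B·N_γ·s_γ
     = 9.6 × 38.638 × 1.3 + 10.08 × 26.092 + 0.5 × 9.8443 × 2.5 × 26.2 × 0.8
     = 482.21 + 263.01 + 257.92 = 1003.1 kPa.
q_net = 1003.1 − 10.08 = 993.05 kPa.
q_all(net) = 993.05 / 3 = 331.02 kPa.

q_all(net) ≈ 330 kPa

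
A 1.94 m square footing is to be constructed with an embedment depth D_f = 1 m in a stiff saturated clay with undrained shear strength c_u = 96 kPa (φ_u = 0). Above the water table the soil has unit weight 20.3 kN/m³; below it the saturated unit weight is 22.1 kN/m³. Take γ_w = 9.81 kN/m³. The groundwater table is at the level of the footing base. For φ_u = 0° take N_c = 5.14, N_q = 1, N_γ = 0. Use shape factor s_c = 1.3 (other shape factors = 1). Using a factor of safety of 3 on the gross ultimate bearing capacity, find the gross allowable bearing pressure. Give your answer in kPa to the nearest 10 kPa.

q = γ·D_f = 20.3 × 1 = 20.3 kPa.
c·N_c·s_c = 96 × 5.14 × 1.3 = 641.47 kPa
q·N_q = 20.3 × 1 = 20.3 kPa
q_ult = 641.47 + 20.3 = 661.77 kPa.
q_all = 661.77 / 3 = 220.59 kPa.

q_all ≈ 220 kPa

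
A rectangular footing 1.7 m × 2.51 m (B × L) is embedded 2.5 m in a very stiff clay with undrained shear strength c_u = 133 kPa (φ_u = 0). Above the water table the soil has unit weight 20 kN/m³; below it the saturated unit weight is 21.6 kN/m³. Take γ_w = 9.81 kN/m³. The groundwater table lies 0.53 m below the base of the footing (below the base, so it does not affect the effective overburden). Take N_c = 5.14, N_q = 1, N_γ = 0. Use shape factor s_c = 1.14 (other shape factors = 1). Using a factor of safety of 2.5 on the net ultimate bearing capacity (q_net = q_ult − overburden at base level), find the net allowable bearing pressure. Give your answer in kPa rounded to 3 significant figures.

q_all(net) ≈ 312 kPa

q = γ·D_f = 20 × 2.5 = 50 kPa.
c·N_c·s_c = 133 × 5.14 × 1.14 = 779.33 kPa
q·N_q = 50 × 1 = 50 kPa
q_ult = 779.33 + 50 = 829.33 kPa.
q_net = 829.33 − 50 = 779.33 kPa.
q_all(net) = 779.33 / 2.5 = 311.73 kPa.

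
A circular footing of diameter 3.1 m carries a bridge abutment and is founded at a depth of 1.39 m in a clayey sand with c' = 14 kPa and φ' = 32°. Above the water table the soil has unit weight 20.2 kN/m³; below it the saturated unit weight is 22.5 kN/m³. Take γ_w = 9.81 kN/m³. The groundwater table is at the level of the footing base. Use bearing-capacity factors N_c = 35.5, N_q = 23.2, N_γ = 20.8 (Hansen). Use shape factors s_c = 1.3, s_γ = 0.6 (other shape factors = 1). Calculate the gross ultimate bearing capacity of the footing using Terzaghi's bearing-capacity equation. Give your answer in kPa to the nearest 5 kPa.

q_ult ≈ 1545 kPa

Overburden at base level: q = 20.2 × 1.39 = 28.078 kPa.
Below the base the soil is submerged, so the ½γBN_γ term uses γ' = 22.5 − 9.81 = 12.69 kN/m³.
Cohesion term c·N_c·s_c = 14 × 35.5 × 1.3 = 646.1 kPa; surcharge term q·N_q = 28.078 × 23.2 = 651.41 kPa; self-weight term 0.5·γ·B·N_γ·s_γ = 0.5 × 12.69 × 3.1 × 20.8 × 0.6 = 245.48 kPa.
q_ult = 646.1 + 651.41 + 245.48 = 1543 kPa.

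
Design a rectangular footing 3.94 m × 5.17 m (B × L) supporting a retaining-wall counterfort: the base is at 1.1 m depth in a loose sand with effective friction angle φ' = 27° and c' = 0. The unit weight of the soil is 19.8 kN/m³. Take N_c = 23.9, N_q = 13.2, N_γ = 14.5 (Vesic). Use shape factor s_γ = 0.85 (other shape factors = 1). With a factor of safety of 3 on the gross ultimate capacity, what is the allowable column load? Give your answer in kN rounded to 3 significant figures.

Effective surcharge at the founding depth q = γ·D_f = 19.8 × 1.1 = 21.78 kPa.
q_ult = q·N_q + 0.5·γ·B·N_γ·s_γ
     = 21.78 × 13.2 + 0.5 × 19.8 × 3.94 × 14.5 × 0.85
     = 287.5 + 480.75 = 768.24 kPa.
Gross allowable pressure q_all = 768.24 / 3 = 256.08 kPa.
Footing area = 20.3698 m², so allowable column load = 256.08 × 20.3698 = 5216.3 kN.

P_all ≈ 5220 kN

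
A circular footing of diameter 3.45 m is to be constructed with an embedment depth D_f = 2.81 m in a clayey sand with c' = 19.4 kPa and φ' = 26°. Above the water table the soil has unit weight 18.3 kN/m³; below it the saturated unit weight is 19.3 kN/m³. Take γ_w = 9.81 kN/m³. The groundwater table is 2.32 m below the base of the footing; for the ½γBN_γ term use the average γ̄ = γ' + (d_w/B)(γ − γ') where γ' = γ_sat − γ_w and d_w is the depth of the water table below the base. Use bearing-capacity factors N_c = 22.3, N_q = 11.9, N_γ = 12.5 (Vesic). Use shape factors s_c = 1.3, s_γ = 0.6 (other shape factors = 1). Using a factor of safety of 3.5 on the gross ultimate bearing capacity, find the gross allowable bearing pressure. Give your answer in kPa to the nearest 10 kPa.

q = γ·D_f = 18.3 × 2.81 = 51.423 kPa.
γ' = 9.49 kN/m³; averaging over the depth B below the base, γ̄ = γ' + (d_w/B)(γ − γ') = 15.414 kN/m³.
c·N_c·s_c = 19.4 × 22.3 × 1.3 = 562.41 kPa
q·N_q = 51.423 × 11.9 = 611.93 kPa
0.5·γ·B·N_γ·s_γ = 0.5 × 15.414 × 3.45 × 12.5 × 0.6 = 199.42 kPa
q_ult = 562.41 + 611.93 + 199.42 = 1373.8 kPa.
q_all = 1373.8 / 3.5 = 392.5 kPa.

q_all ≈ 390 kPa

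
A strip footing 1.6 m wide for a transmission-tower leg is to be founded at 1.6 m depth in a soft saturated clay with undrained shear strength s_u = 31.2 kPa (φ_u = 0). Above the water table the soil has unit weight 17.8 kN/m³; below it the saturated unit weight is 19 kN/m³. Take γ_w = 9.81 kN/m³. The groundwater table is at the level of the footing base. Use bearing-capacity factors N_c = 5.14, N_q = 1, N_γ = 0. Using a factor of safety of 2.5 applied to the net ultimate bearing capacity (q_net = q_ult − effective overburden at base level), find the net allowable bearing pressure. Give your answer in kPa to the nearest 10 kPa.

q_all(net) ≈ 60 kPa

Effective surcharge at the founding depth q = γ·D_f = 17.8 × 1.6 = 28.48 kPa.
q_ult = c·N_c + q·N_q
     = 31.2 × 5.14 + 28.48 × 1
     = 160.37 + 28.48 = 188.85 kPa.
Net ultimate: q_net = 188.85 − 28.48 = 160.37 kPa.
q_all(net) = 160.37 / 2.5 = 64.147 kPa.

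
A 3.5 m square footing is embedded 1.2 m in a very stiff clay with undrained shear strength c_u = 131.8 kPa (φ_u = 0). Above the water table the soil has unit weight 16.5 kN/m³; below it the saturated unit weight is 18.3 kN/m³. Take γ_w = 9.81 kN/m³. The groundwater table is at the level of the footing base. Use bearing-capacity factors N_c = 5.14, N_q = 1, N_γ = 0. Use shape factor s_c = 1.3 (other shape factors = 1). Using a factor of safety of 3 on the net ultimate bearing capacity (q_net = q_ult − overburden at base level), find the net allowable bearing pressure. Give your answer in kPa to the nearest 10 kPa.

Overburden at base level: q = 16.5 × 1.2 = 19.8 kPa.
Cohesion term c·N_c·s_c = 131.8 × 5.14 × 1.3 = 880.69 kPa; surcharge term q·N_q = 19.8 × 1 = 19.8 kPa.
q_ult = 880.69 + 19.8 = 900.49 kPa.
q_net = 900.49 − 19.8 = 880.69 kPa.
q_all(net) = 880.69 / 3 = 293.56 kPa.

q_all(net) ≈ 290 kPa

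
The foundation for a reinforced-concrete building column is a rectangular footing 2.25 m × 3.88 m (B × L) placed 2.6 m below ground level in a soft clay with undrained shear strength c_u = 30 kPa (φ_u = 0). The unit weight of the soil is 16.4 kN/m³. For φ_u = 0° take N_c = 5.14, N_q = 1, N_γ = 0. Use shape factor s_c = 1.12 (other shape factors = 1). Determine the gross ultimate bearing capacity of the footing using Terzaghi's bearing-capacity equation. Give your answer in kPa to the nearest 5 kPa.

Overburden at base level: q = 16.4 × 2.6 = 42.64 kPa.
Cohesion term c·N_c·s_c = 30 × 5.14 × 1.12 = 172.7 kPa; surcharge term q·N_q = 42.64 × 1 = 42.64 kPa.
q_ult = 172.7 + 42.64 = 215.34 kPa.

q_ult ≈ 215 kPa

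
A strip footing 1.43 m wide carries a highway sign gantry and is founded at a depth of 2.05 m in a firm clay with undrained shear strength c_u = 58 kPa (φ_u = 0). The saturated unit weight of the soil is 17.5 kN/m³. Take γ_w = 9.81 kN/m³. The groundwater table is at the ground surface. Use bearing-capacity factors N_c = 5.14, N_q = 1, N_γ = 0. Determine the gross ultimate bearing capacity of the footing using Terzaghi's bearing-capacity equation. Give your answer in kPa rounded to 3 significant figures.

γ' = 17.5 − 9.81 = 7.69 kN/m³ (submerged throughout). q = 7.69 × 2.05 = 15.764 kPa.
c·N_c = 58 × 5.14 = 298.12 kPa
q·N_q = 15.764 × 1 = 15.764 kPa
q_ult = 298.12 + 15.764 = 313.88 kPa.

q_ult ≈ 314 kPa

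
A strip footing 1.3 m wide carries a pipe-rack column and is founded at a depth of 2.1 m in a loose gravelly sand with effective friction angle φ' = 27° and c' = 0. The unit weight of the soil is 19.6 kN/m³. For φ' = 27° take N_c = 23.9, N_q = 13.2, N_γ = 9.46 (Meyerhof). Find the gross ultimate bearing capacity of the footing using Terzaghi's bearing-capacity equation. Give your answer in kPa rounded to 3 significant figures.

Overburden at base level: q = 19.6 × 2.1 = 41.16 kPa.
Surcharge term q·N_q = 41.16 × 13.2 = 543.31 kPa; self-weight term 0.5·γ·B·N_γ = 0.5 × 19.6 × 1.3 × 9.46 = 120.52 kPa.
q_ult = 543.31 + 120.52 = 663.83 kPa.

q_ult ≈ 664 kPa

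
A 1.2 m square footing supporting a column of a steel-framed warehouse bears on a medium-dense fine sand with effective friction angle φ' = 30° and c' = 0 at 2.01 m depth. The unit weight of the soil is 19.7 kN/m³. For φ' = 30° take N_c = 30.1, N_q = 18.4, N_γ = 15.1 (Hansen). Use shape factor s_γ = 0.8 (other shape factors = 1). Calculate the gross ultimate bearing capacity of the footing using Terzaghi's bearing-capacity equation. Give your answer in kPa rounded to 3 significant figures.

q_ult ≈ 871 kPa

q = γ·D_f = 19.7 × 2.01 = 39.597 kPa.
q·N_q = 39.597 × 18.4 = 728.58 kPa
0.5·γ·B·N_γ·s_γ = 0.5 × 19.7 × 1.2 × 15.1 × 0.8 = 142.79 kPa
q_ult = 728.58 + 142.79 = 871.37 kPa.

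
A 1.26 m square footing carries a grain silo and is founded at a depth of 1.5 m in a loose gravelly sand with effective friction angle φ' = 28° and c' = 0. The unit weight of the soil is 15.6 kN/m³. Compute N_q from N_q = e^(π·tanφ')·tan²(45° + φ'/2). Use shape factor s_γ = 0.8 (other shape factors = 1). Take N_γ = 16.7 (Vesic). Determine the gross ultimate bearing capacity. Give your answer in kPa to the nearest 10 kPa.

q_ult ≈ 480 kPa

tan28° = 0.5317, so N_q = e^(π×0.5317)·tan²(59°) = 5.314 × 2.77 = 14.72.
Overburden at base level: q = 15.6 × 1.5 = 23.4 kPa.
Surcharge term q·N_q = 23.4 × 14.72 = 344.45 kPa; self-weight term 0.5·γ·B·N_γ·s_γ = 0.5 × 15.6 × 1.26 × 16.7 × 0.8 = 131.3 kPa.
q_ult = 344.45 + 131.3 = 475.75 kPa.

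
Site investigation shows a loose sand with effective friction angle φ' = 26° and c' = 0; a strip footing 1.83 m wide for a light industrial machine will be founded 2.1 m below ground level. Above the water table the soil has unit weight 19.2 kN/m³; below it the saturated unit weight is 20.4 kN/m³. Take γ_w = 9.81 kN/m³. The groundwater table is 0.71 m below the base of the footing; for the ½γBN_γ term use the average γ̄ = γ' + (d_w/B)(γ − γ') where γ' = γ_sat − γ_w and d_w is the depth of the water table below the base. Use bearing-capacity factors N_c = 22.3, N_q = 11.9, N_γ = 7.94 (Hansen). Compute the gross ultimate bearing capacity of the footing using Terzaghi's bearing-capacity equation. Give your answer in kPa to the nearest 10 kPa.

q = γ·D_f = 19.2 × 2.1 = 40.32 kPa.
γ' = 10.59 kN/m³; averaging over the depth B below the base, γ̄ = γ' + (d_w/B)(γ − γ') = 13.93 kN/m³.
q·N_q = 40.32 × 11.9 = 479.81 kPa
0.5·γ·B·N_γ = 0.5 × 13.93 × 1.83 × 7.94 = 101.21 kPa
q_ult = 479.81 + 101.21 = 581.01 kPa.

q_ult ≈ 580 kPa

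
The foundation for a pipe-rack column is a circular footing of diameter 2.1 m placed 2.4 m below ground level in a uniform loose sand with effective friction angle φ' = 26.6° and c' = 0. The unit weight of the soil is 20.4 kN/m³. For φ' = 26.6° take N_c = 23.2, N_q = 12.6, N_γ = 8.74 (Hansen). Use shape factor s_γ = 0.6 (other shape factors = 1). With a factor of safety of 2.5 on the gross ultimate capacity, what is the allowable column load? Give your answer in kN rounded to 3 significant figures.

P_all ≈ 1010 kN

q = γ·D_f = 20.4 × 2.4 = 48.96 kPa.
q·N_q = 48.96 × 12.6 = 616.9 kPa
0.5·γ·B·N_γ·s_γ = 0.5 × 20.4 × 2.1 × 8.74 × 0.6 = 112.33 kPa
q_ult = 616.9 + 112.33 = 729.22 kPa.
Gross allowable pressure q_all = 729.22 / 2.5 = 291.69 kPa.
Footing area = 3.4636 m², so allowable column load = 291.69 × 3.4636 = 1010.3 kN.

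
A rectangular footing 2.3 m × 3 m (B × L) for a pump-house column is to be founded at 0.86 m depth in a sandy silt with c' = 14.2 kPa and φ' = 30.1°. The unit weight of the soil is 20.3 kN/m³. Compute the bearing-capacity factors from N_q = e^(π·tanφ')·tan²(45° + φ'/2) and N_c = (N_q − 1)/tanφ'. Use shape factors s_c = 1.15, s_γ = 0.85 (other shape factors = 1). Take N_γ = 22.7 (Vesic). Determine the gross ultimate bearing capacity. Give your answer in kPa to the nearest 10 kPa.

q_ult ≈ 1270 kPa

tan30.1° = 0.5797, so N_q = e^(π×0.5797)·tan²(60.05°) = 6.179 × 3.012 = 18.61.
N_c = (18.61 − 1)/tan30.1° = 30.38.
q = γ·D_f = 20.3 × 0.86 = 17.458 kPa.
c·N_c·s_c = 14.2 × 30.381 × 1.15 = 496.12 kPa
q·N_q = 17.458 × 18.611 = 324.91 kPa
0.5·γ·B·N_γ·s_γ = 0.5 × 20.3 × 2.3 × 22.7 × 0.85 = 450.44 kPa
q_ult = 496.12 + 324.91 + 450.44 = 1271.5 kPa.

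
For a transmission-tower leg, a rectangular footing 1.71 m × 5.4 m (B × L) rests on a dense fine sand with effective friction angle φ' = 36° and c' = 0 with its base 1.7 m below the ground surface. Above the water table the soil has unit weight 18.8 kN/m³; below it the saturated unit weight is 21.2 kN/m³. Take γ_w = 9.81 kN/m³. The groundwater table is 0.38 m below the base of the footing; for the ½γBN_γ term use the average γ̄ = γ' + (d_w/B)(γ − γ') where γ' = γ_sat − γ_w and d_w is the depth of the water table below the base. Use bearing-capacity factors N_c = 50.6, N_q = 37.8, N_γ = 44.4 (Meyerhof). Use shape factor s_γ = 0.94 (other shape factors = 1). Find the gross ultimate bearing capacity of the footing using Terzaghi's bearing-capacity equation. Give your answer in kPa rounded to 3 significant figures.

q = γ·D_f = 18.8 × 1.7 = 31.96 kPa.
γ' = 11.39 kN/m³; averaging over the depth B below the base, γ̄ = γ' + (d_w/B)(γ − γ') = 13.037 kN/m³.
q·N_q = 31.96 × 37.8 = 1208.1 kPa
0.5·γ·B·N_γ·s_γ = 0.5 × 13.037 × 1.71 × 44.4 × 0.94 = 465.2 kPa
q_ult = 1208.1 + 465.2 = 1673.3 kPa.

q_ult ≈ 1670 kPa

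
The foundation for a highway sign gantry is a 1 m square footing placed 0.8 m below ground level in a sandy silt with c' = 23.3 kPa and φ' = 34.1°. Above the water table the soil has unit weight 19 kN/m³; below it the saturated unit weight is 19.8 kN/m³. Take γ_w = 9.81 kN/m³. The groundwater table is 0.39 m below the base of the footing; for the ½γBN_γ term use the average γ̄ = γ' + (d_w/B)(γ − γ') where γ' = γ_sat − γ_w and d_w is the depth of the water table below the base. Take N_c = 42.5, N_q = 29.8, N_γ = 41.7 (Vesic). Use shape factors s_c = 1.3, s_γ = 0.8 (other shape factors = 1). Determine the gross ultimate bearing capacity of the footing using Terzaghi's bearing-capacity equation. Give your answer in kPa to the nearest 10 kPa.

Effective surcharge at the founding depth q = γ·D_f = 19 × 0.8 = 15.2 kPa.
With d_w = 0.39 m < B, γ̄ = 9.99 + (0.39/1) × (19 − 9.99) = 13.504 kN/m³.
q_ult = c·N_c·s_c + q·N_q + 0.5·γ·B·N_γ·s_γ
     = 23.3 × 42.5 × 1.3 + 15.2 × 29.8 + 0.5 × 13.504 × 1 × 41.7 × 0.8
     = 1287.3 + 452.96 + 225.25 = 1965.5 kPa.

q_ult ≈ 1970 kPa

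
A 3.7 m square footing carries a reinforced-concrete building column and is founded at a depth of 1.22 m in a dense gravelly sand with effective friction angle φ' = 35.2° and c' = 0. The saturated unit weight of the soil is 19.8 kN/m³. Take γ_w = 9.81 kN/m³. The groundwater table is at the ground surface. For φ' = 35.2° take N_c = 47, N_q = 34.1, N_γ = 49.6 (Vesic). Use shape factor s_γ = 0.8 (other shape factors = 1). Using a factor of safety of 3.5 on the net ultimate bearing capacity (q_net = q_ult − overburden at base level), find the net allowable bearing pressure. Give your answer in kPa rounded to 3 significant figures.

With the water table at the surface the whole profile is submerged: γ' = 19.8 − 9.81 = 9.99 kN/m³, so q = γ'·D_f = 12.188 kPa; the same γ' applies in the ½γBN_γ term.
q_ult = q·N_q + 0.5·γ·B·N_γ·s_γ
     = 12.188 × 34.1 + 0.5 × 9.99 × 3.7 × 49.6 × 0.8
     = 415.6 + 733.35 = 1148.9 kPa.
q_net = 1148.9 − 12.188 = 1136.8 kPa.
q_all(net) = 1136.8 / 3.5 = 324.79 kPa.

q_all(net) ≈ 325 kPa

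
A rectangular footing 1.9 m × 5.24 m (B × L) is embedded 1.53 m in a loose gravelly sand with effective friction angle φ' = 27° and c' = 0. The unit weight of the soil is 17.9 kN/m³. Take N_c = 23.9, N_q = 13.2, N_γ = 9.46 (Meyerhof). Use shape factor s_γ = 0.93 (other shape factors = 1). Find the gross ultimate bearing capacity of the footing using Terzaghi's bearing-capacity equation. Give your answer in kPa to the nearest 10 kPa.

q_ult ≈ 510 kPa

q = γ·D_f = 17.9 × 1.53 = 27.387 kPa.
q·N_q = 27.387 × 13.2 = 361.51 kPa
0.5·γ·B·N_γ·s_γ = 0.5 × 17.9 × 1.9 × 9.46 × 0.93 = 149.61 kPa
q_ult = 361.51 + 149.61 = 511.11 kPa.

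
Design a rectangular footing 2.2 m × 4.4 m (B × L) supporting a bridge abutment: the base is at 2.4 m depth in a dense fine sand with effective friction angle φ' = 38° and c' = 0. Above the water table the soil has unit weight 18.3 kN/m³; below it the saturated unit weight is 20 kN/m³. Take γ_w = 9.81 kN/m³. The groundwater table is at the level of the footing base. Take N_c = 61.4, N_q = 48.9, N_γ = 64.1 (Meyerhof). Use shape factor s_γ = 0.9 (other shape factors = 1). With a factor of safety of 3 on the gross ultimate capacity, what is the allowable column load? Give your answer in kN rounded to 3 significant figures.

Overburden at base level: q = 18.3 × 2.4 = 43.92 kPa.
Below the base the soil is submerged, so the ½γBN_γ term uses γ' = 20 − 9.81 = 10.19 kN/m³.
Surcharge term q·N_q = 43.92 × 48.9 = 2147.7 kPa; self-weight term 0.5·γ·B·N_γ·s_γ = 0.5 × 10.19 × 2.2 × 64.1 × 0.9 = 646.65 kPa.
q_ult = 2147.7 + 646.65 = 2794.3 kPa.
Gross allowable pressure q_all = 2794.3 / 3 = 931.45 kPa.
Footing area = 9.68 m², so allowable column load = 931.45 × 9.68 = 9016.4 kN.

P_all ≈ 9020 kN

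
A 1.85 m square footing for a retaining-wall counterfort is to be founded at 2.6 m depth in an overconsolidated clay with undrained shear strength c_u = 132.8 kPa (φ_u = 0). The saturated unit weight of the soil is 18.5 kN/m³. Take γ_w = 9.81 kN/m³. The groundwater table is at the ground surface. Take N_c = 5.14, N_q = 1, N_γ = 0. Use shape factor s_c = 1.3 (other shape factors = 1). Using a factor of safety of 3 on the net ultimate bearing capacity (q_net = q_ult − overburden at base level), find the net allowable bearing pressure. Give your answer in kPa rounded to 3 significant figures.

q_all(net) ≈ 296 kPa

γ' = 18.5 − 9.81 = 8.69 kN/m³ (submerged throughout). q = 8.69 × 2.6 = 22.594 kPa.
c·N_c·s_c = 132.8 × 5.14 × 1.3 = 887.37 kPa
q·N_q = 22.594 × 1 = 22.594 kPa
q_ult = 887.37 + 22.594 = 909.96 kPa.
q_net = 909.96 − 22.594 = 887.37 kPa.
q_all(net) = 887.37 / 3 = 295.79 kPa.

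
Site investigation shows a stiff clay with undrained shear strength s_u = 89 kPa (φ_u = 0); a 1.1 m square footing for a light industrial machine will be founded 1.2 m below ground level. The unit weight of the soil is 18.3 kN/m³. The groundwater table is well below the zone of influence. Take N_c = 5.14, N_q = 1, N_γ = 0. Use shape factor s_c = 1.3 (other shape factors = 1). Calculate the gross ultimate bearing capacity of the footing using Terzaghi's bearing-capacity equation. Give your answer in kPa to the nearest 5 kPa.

Overburden at base level: q = 18.3 × 1.2 = 21.96 kPa.
Cohesion term c·N_c·s_c = 89 × 5.14 × 1.3 = 594.7 kPa; surcharge term q·N_q = 21.96 × 1 = 21.96 kPa.
q_ult = 594.7 + 21.96 = 616.66 kPa.

q_ult ≈ 615 kPa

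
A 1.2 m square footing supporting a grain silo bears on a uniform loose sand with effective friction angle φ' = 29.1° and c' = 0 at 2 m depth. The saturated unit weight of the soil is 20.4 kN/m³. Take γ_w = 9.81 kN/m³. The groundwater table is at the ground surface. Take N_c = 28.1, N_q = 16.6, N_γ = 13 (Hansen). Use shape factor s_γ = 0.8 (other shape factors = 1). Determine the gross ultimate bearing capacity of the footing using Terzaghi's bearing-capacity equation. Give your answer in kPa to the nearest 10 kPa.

q_ult ≈ 420 kPa

Water table at ground surface, so effective unit weight γ' = 20.4 − 9.81 = 10.59 kN/m³ is used throughout; overburden q = 10.59 × 2 = 21.18 kPa; the same γ' applies in the ½γBN_γ term.
Surcharge term q·N_q = 21.18 × 16.6 = 351.59 kPa; self-weight term 0.5·γ·B·N_γ·s_γ = 0.5 × 10.59 × 1.2 × 13 × 0.8 = 66.082 kPa.
q_ult = 351.59 + 66.082 = 417.67 kPa.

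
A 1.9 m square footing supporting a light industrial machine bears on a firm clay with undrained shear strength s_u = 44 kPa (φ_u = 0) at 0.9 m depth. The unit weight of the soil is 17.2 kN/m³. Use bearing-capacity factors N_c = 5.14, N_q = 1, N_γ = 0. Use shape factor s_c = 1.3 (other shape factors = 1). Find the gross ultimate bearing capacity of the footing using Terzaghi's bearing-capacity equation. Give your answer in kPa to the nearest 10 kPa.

q = γ·D_f = 17.2 × 0.9 = 15.48 kPa.
c·N_c·s_c = 44 × 5.14 × 1.3 = 294.01 kPa
q·N_q = 15.48 × 1 = 15.48 kPa
q_ult = 294.01 + 15.48 = 309.49 kPa.

q_ult ≈ 310 kPa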